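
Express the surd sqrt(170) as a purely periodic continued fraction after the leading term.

Write x_i = (sqrt(170) + m_i)/d_i with (m_0, d_0) = (0, 1). a_0 = floor(sqrt(170)) = 13, since 13^2 = 169 <= 170 < 196 = 14^2.
Iterate m_{i+1} = d_i*a_i - m_i, d_{i+1} = (170 - m_{i+1}^2)/d_i, a_{i+1} = floor((a_0 + m_{i+1})/d_{i+1}):
  m_1 = 1*13 - 0 = 13, d_1 = (170 - 13^2)/1 = 1/1 = 1, a_1 = floor((13 + 13)/1) = 26.
  m_2 = 1*26 - 13 = 13, d_2 = (170 - 13^2)/1 = 1/1 = 1: (m_2, d_2) = (m_1, d_1) = (13, 1), so from here the quotient a_1 repeats; the period length is 1.
Hence the expansion of sqrt(170) is a_0 = 13 followed by the repeating block 26 (period 1).

[13; (26)]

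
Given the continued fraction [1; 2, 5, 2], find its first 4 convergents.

1/1, 3/2, 16/11, 35/24

Using the convergent recurrence p_i = a_i*p_{i-1} + p_{i-2}, q_i = a_i*q_{i-1} + q_{i-2} with p_{-2}=0, p_{-1}=1, q_{-2}=1, q_{-1}=0:
  i=0: a_0=1, p_0 = 1*1 + 0 = 1, q_0 = 1*0 + 1 = 1.
  i=1: a_1=2, p_1 = 2*1 + 1 = 3, q_1 = 2*1 + 0 = 2.
  i=2: a_2=5, p_2 = 5*3 + 1 = 16, q_2 = 5*2 + 1 = 11.
  i=3: a_3=2, p_3 = 2*16 + 3 = 35, q_3 = 2*11 + 2 = 24.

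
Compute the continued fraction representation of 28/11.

Run the Euclidean algorithm on 28 and 11; the successive quotients are the partial quotients a_0, a_1, ... (each step inverts the fractional part left over by the previous one):
  28 = 2*11 + 6, so a_0 = 2.
  11 = 1*6 + 5, so a_1 = 1.
  6 = 1*5 + 1, so a_2 = 1.
  5 = 5*1 + 0, so a_3 = 5.
The remainder reaches 0 after 4 divisions, so the expansion has 4 partial quotients, read off in order.

[2; 1, 1, 5]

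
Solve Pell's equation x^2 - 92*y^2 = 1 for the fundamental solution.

(x, y) = (1151, 120)

First expand sqrt(92) as a continued fraction. With x_i = (sqrt(92) + m_i)/d_i and (m_0, d_0) = (0, 1): a_0 = floor(sqrt(92)) = 9, since 9^2 = 81 <= 92 < 100 = 10^2.
Iterate m_{i+1} = d_i*a_i - m_i, d_{i+1} = (92 - m_{i+1}^2)/d_i, a_{i+1} = floor((a_0 + m_{i+1})/d_{i+1}):
  m_1 = 1*9 - 0 = 9, d_1 = (92 - 9^2)/1 = 11/1 = 11, a_1 = floor((9 + 9)/11) = 1.
  m_2 = 11*1 - 9 = 2, d_2 = (92 - 2^2)/11 = 88/11 = 8, a_2 = floor((9 + 2)/8) = 1.
  m_3 = 8*1 - 2 = 6, d_3 = (92 - 6^2)/8 = 56/8 = 7, a_3 = floor((9 + 6)/7) = 2.
  m_4 = 7*2 - 6 = 8, d_4 = (92 - 8^2)/7 = 28/7 = 4, a_4 = floor((9 + 8)/4) = 4.
  m_5 = 4*4 - 8 = 8, d_5 = (92 - 8^2)/4 = 28/4 = 7, a_5 = floor((9 + 8)/7) = 2.
  m_6 = 7*2 - 8 = 6, d_6 = (92 - 6^2)/7 = 56/7 = 8, a_6 = floor((9 + 6)/8) = 1.
  m_7 = 8*1 - 6 = 2, d_7 = (92 - 2^2)/8 = 88/8 = 11, a_7 = floor((9 + 2)/11) = 1.
  m_8 = 11*1 - 2 = 9, d_8 = (92 - 9^2)/11 = 11/11 = 1, a_8 = floor((9 + 9)/1) = 18.
  m_9 = 1*18 - 9 = 9, d_9 = (92 - 9^2)/1 = 11/1 = 11: (m_9, d_9) = (m_1, d_1) = (9, 11), so from here the quotients repeat a_1, ..., a_8; the period length is 8.
So sqrt(92) = [9; (1, 1, 2, 4, 2, 1, 1, 18)] with period length k = 8.
k is even, so the fundamental solution of x^2 - 92y^2 = 1 is (p_{k-1}, q_{k-1}) = (p_7, q_7); compute convergents through index 7.
Convergents (p_i = a_i*p_{i-1} + p_{i-2}, q_i = a_i*q_{i-1} + q_{i-2} with p_{-2}=0, p_{-1}=1, q_{-2}=1, q_{-1}=0):
  i=0: a_0=9, p_0 = 9*1 + 0 = 9, q_0 = 9*0 + 1 = 1.
  i=1: a_1=1, p_1 = 1*9 + 1 = 10, q_1 = 1*1 + 0 = 1.
  i=2: a_2=1, p_2 = 1*10 + 9 = 19, q_2 = 1*1 + 1 = 2.
  i=3: a_3=2, p_3 = 2*19 + 10 = 48, q_3 = 2*2 + 1 = 5.
  i=4: a_4=4, p_4 = 4*48 + 19 = 211, q_4 = 4*5 + 2 = 22.
  i=5: a_5=2, p_5 = 2*211 + 48 = 470, q_5 = 2*22 + 5 = 49.
  i=6: a_6=1, p_6 = 1*470 + 211 = 681, q_6 = 1*49 + 22 = 71.
  i=7: a_7=1, p_7 = 1*681 + 470 = 1151, q_7 = 1*71 + 49 = 120.
Check: 1151^2 - 92*120^2 = 1324801 - 1324800 = 1, so (x, y) = (1151, 120) solves the equation, and by the theorem it is the least positive solution.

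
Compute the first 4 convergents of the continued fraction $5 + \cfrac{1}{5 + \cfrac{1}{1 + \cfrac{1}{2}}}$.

5/1, 26/5, 31/6, 88/17

Using the convergent recurrence p_i = a_i*p_{i-1} + p_{i-2}, q_i = a_i*q_{i-1} + q_{i-2} with p_{-2}=0, p_{-1}=1, q_{-2}=1, q_{-1}=0:
  i=0: a_0=5, p_0 = 5*1 + 0 = 5, q_0 = 5*0 + 1 = 1.
  i=1: a_1=5, p_1 = 5*5 + 1 = 26, q_1 = 5*1 + 0 = 5.
  i=2: a_2=1, p_2 = 1*26 + 5 = 31, q_2 = 1*5 + 1 = 6.
  i=3: a_3=2, p_3 = 2*31 + 26 = 88, q_3 = 2*6 + 5 = 17.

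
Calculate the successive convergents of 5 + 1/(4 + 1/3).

Using the convergent recurrence p_i = a_i*p_{i-1} + p_{i-2}, q_i = a_i*q_{i-1} + q_{i-2} with p_{-2}=0, p_{-1}=1, q_{-2}=1, q_{-1}=0:
  i=0: a_0=5, p_0 = 5*1 + 0 = 5, q_0 = 5*0 + 1 = 1.
  i=1: a_1=4, p_1 = 4*5 + 1 = 21, q_1 = 4*1 + 0 = 4.
  i=2: a_2=3, p_2 = 3*21 + 5 = 68, q_2 = 3*4 + 1 = 13.

5/1, 21/4, 68/13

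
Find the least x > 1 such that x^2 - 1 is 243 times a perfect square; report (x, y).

First expand sqrt(243) as a continued fraction. With x_i = (sqrt(243) + m_i)/d_i and (m_0, d_0) = (0, 1): a_0 = floor(sqrt(243)) = 15, since 15^2 = 225 <= 243 < 256 = 16^2.
Iterate m_{i+1} = d_i*a_i - m_i, d_{i+1} = (243 - m_{i+1}^2)/d_i, a_{i+1} = floor((a_0 + m_{i+1})/d_{i+1}):
  m_1 = 1*15 - 0 = 15, d_1 = (243 - 15^2)/1 = 18/1 = 18, a_1 = floor((15 + 15)/18) = 1.
  m_2 = 18*1 - 15 = 3, d_2 = (243 - 3^2)/18 = 234/18 = 13, a_2 = floor((15 + 3)/13) = 1.
  m_3 = 13*1 - 3 = 10, d_3 = (243 - 10^2)/13 = 143/13 = 11, a_3 = floor((15 + 10)/11) = 2.
  m_4 = 11*2 - 10 = 12, d_4 = (243 - 12^2)/11 = 99/11 = 9, a_4 = floor((15 + 12)/9) = 3.
  m_5 = 9*3 - 12 = 15, d_5 = (243 - 15^2)/9 = 18/9 = 2, a_5 = floor((15 + 15)/2) = 15.
  m_6 = 2*15 - 15 = 15, d_6 = (243 - 15^2)/2 = 18/2 = 9, a_6 = floor((15 + 15)/9) = 3.
  m_7 = 9*3 - 15 = 12, d_7 = (243 - 12^2)/9 = 99/9 = 11, a_7 = floor((15 + 12)/11) = 2.
  m_8 = 11*2 - 12 = 10, d_8 = (243 - 10^2)/11 = 143/11 = 13, a_8 = floor((15 + 10)/13) = 1.
  m_9 = 13*1 - 10 = 3, d_9 = (243 - 3^2)/13 = 234/13 = 18, a_9 = floor((15 + 3)/18) = 1.
  m_10 = 18*1 - 3 = 15, d_10 = (243 - 15^2)/18 = 18/18 = 1, a_10 = floor((15 + 15)/1) = 30.
  m_11 = 1*30 - 15 = 15, d_11 = (243 - 15^2)/1 = 18/1 = 18: (m_11, d_11) = (m_1, d_1) = (15, 18), so from here the quotients repeat a_1, ..., a_10; the period length is 10.
So sqrt(243) = [15; (1, 1, 2, 3, 15, 3, 2, 1, 1, 30)] with period length k = 10.
k is even, so the fundamental solution of x^2 - 243y^2 = 1 is (p_{k-1}, q_{k-1}) = (p_9, q_9); compute convergents through index 9.
Convergents (p_i = a_i*p_{i-1} + p_{i-2}, q_i = a_i*q_{i-1} + q_{i-2} with p_{-2}=0, p_{-1}=1, q_{-2}=1, q_{-1}=0):
  i=0: a_0=15, p_0 = 15*1 + 0 = 15, q_0 = 15*0 + 1 = 1.
  i=1: a_1=1, p_1 = 1*15 + 1 = 16, q_1 = 1*1 + 0 = 1.
  i=2: a_2=1, p_2 = 1*16 + 15 = 31, q_2 = 1*1 + 1 = 2.
  i=3: a_3=2, p_3 = 2*31 + 16 = 78, q_3 = 2*2 + 1 = 5.
  i=4: a_4=3, p_4 = 3*78 + 31 = 265, q_4 = 3*5 + 2 = 17.
  i=5: a_5=15, p_5 = 15*265 + 78 = 4053, q_5 = 15*17 + 5 = 260.
  i=6: a_6=3, p_6 = 3*4053 + 265 = 12424, q_6 = 3*260 + 17 = 797.
  i=7: a_7=2, p_7 = 2*12424 + 4053 = 28901, q_7 = 2*797 + 260 = 1854.
  i=8: a_8=1, p_8 = 1*28901 + 12424 = 41325, q_8 = 1*1854 + 797 = 2651.
  i=9: a_9=1, p_9 = 1*41325 + 28901 = 70226, q_9 = 1*2651 + 1854 = 4505.
Check: 70226^2 - 243*4505^2 = 4931691076 - 4931691075 = 1, so (x, y) = (70226, 4505) solves the equation, and by the theorem it is the least positive solution.

(x, y) = (70226, 4505)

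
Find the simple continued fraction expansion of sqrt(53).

Write x_i = (sqrt(53) + m_i)/d_i with (m_0, d_0) = (0, 1). a_0 = floor(sqrt(53)) = 7, since 7^2 = 49 <= 53 < 64 = 8^2.
Iterate m_{i+1} = d_i*a_i - m_i, d_{i+1} = (53 - m_{i+1}^2)/d_i, a_{i+1} = floor((a_0 + m_{i+1})/d_{i+1}):
  m_1 = 1*7 - 0 = 7, d_1 = (53 - 7^2)/1 = 4/1 = 4, a_1 = floor((7 + 7)/4) = 3.
  m_2 = 4*3 - 7 = 5, d_2 = (53 - 5^2)/4 = 28/4 = 7, a_2 = floor((7 + 5)/7) = 1.
  m_3 = 7*1 - 5 = 2, d_3 = (53 - 2^2)/7 = 49/7 = 7, a_3 = floor((7 + 2)/7) = 1.
  m_4 = 7*1 - 2 = 5, d_4 = (53 - 5^2)/7 = 28/7 = 4, a_4 = floor((7 + 5)/4) = 3.
  m_5 = 4*3 - 5 = 7, d_5 = (53 - 7^2)/4 = 4/4 = 1, a_5 = floor((7 + 7)/1) = 14.
  m_6 = 1*14 - 7 = 7, d_6 = (53 - 7^2)/1 = 4/1 = 4: (m_6, d_6) = (m_1, d_1) = (7, 4), so from here the quotients repeat a_1, ..., a_5; the period length is 5.
Hence the expansion of sqrt(53) is a_0 = 7 followed by the repeating block 3, 1, 1, 3, 14 (period 5).

[7; (3, 1, 1, 3, 14)]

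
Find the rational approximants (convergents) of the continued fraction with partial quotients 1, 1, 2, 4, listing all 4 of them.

1/1, 2/1, 5/3, 22/13

Using the convergent recurrence p_i = a_i*p_{i-1} + p_{i-2}, q_i = a_i*q_{i-1} + q_{i-2} with p_{-2}=0, p_{-1}=1, q_{-2}=1, q_{-1}=0:
  i=0: a_0=1, p_0 = 1*1 + 0 = 1, q_0 = 1*0 + 1 = 1.
  i=1: a_1=1, p_1 = 1*1 + 1 = 2, q_1 = 1*1 + 0 = 1.
  i=2: a_2=2, p_2 = 2*2 + 1 = 5, q_2 = 2*1 + 1 = 3.
  i=3: a_3=4, p_3 = 4*5 + 2 = 22, q_3 = 4*3 + 1 = 13.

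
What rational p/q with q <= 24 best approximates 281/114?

37/15

Expand x = 281/114 as a continued fraction with the Euclidean algorithm:
  281 = 2*114 + 53, so a_0 = 2.
  114 = 2*53 + 8, so a_1 = 2.
  53 = 6*8 + 5, so a_2 = 6.
  8 = 1*5 + 3, so a_3 = 1.
  5 = 1*3 + 2, so a_4 = 1.
  3 = 1*2 + 1, so a_5 = 1.
  2 = 2*1 + 0, so a_6 = 2.
so x = [2; 2, 6, 1, 1, 1, 2].
Convergents (p_i = a_i*p_{i-1} + p_{i-2}, q_i = a_i*q_{i-1} + q_{i-2} with p_{-2}=0, p_{-1}=1, q_{-2}=1, q_{-1}=0), until the denominator exceeds 24:
  i=0: a_0=2, p_0 = 2*1 + 0 = 2, q_0 = 2*0 + 1 = 1.
  i=1: a_1=2, p_1 = 2*2 + 1 = 5, q_1 = 2*1 + 0 = 2.
  i=2: a_2=6, p_2 = 6*5 + 2 = 32, q_2 = 6*2 + 1 = 13.
  i=3: a_3=1, p_3 = 1*32 + 5 = 37, q_3 = 1*13 + 2 = 15.
  i=4: a_4=1, p_4 = 1*37 + 32 = 69, q_4 = 1*15 + 13 = 28.
q_4 = 28 > 24, so the last convergent with denominator <= 24 is p_3/q_3 = 37/15.
The closest fraction with denominator <= 24 is either p_3/q_3 or the intermediate fraction (k*p_3 + p_2)/(k*q_3 + q_2) with the largest k >= 1 whose denominator stays <= 24; these approach x as k grows, and every other convergent or intermediate fraction in range is farther away.
Largest k: floor((24 - q_2)/q_3) = floor((24 - 13)/15) = 0.
Since k = 0, no intermediate fraction beyond p_3/q_3 has denominator <= 24, so the convergent 37/15 is the closest (its error is |281*15 - 37*114|/(114*15) = 3/1710).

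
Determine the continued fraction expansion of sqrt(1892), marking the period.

Write x_i = (sqrt(1892) + m_i)/d_i with (m_0, d_0) = (0, 1). a_0 = floor(sqrt(1892)) = 43, since 43^2 = 1849 <= 1892 < 1936 = 44^2.
Iterate m_{i+1} = d_i*a_i - m_i, d_{i+1} = (1892 - m_{i+1}^2)/d_i, a_{i+1} = floor((a_0 + m_{i+1})/d_{i+1}):
  m_1 = 1*43 - 0 = 43, d_1 = (1892 - 43^2)/1 = 43/1 = 43, a_1 = floor((43 + 43)/43) = 2.
  m_2 = 43*2 - 43 = 43, d_2 = (1892 - 43^2)/43 = 43/43 = 1, a_2 = floor((43 + 43)/1) = 86.
  m_3 = 1*86 - 43 = 43, d_3 = (1892 - 43^2)/1 = 43/1 = 43: (m_3, d_3) = (m_1, d_1) = (43, 43), so from here the quotients repeat a_1, a_2; the period length is 2.
Hence the expansion of sqrt(1892) is a_0 = 43 followed by the repeating block 2, 86 (period 2).

[43; (2, 86)]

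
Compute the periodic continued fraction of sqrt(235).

Write x_i = (sqrt(235) + m_i)/d_i with (m_0, d_0) = (0, 1). a_0 = floor(sqrt(235)) = 15, since 15^2 = 225 <= 235 < 256 = 16^2.
Iterate m_{i+1} = d_i*a_i - m_i, d_{i+1} = (235 - m_{i+1}^2)/d_i, a_{i+1} = floor((a_0 + m_{i+1})/d_{i+1}):
  m_1 = 1*15 - 0 = 15, d_1 = (235 - 15^2)/1 = 10/1 = 10, a_1 = floor((15 + 15)/10) = 3.
  m_2 = 10*3 - 15 = 15, d_2 = (235 - 15^2)/10 = 10/10 = 1, a_2 = floor((15 + 15)/1) = 30.
  m_3 = 1*30 - 15 = 15, d_3 = (235 - 15^2)/1 = 10/1 = 10: (m_3, d_3) = (m_1, d_1) = (15, 10), so from here the quotients repeat a_1, a_2; the period length is 2.
Hence the expansion of sqrt(235) is a_0 = 15 followed by the repeating block 3, 30 (period 2).

[15; (3, 30)]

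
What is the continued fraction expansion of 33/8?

Run the Euclidean algorithm on 33 and 8; the successive quotients are the partial quotients a_0, a_1, ... (each step inverts the fractional part left over by the previous one):
  33 = 4*8 + 1, so a_0 = 4.
  8 = 8*1 + 0, so a_1 = 8.
The remainder reaches 0 after 2 divisions, so the expansion has 2 partial quotients, read off in order.

[4; 8]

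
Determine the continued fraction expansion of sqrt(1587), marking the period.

[39; (1, 5, 7, 13, 7, 5, 1, 78)]

Write x_i = (sqrt(1587) + m_i)/d_i with (m_0, d_0) = (0, 1). a_0 = floor(sqrt(1587)) = 39, since 39^2 = 1521 <= 1587 < 1600 = 40^2.
Iterate m_{i+1} = d_i*a_i - m_i, d_{i+1} = (1587 - m_{i+1}^2)/d_i, a_{i+1} = floor((a_0 + m_{i+1})/d_{i+1}):
  m_1 = 1*39 - 0 = 39, d_1 = (1587 - 39^2)/1 = 66/1 = 66, a_1 = floor((39 + 39)/66) = 1.
  m_2 = 66*1 - 39 = 27, d_2 = (1587 - 27^2)/66 = 858/66 = 13, a_2 = floor((39 + 27)/13) = 5.
  m_3 = 13*5 - 27 = 38, d_3 = (1587 - 38^2)/13 = 143/13 = 11, a_3 = floor((39 + 38)/11) = 7.
  m_4 = 11*7 - 38 = 39, d_4 = (1587 - 39^2)/11 = 66/11 = 6, a_4 = floor((39 + 39)/6) = 13.
  m_5 = 6*13 - 39 = 39, d_5 = (1587 - 39^2)/6 = 66/6 = 11, a_5 = floor((39 + 39)/11) = 7.
  m_6 = 11*7 - 39 = 38, d_6 = (1587 - 38^2)/11 = 143/11 = 13, a_6 = floor((39 + 38)/13) = 5.
  m_7 = 13*5 - 38 = 27, d_7 = (1587 - 27^2)/13 = 858/13 = 66, a_7 = floor((39 + 27)/66) = 1.
  m_8 = 66*1 - 27 = 39, d_8 = (1587 - 39^2)/66 = 66/66 = 1, a_8 = floor((39 + 39)/1) = 78.
  m_9 = 1*78 - 39 = 39, d_9 = (1587 - 39^2)/1 = 66/1 = 66: (m_9, d_9) = (m_1, d_1) = (39, 66), so from here the quotients repeat a_1, ..., a_8; the period length is 8.
Hence the expansion of sqrt(1587) is a_0 = 39 followed by the repeating block 1, 5, 7, 13, 7, 5, 1, 78 (period 8).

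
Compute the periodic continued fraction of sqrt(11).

[3; (3, 6)]

Write x_i = (sqrt(11) + m_i)/d_i with (m_0, d_0) = (0, 1). a_0 = floor(sqrt(11)) = 3, since 3^2 = 9 <= 11 < 16 = 4^2.
Iterate m_{i+1} = d_i*a_i - m_i, d_{i+1} = (11 - m_{i+1}^2)/d_i, a_{i+1} = floor((a_0 + m_{i+1})/d_{i+1}):
  m_1 = 1*3 - 0 = 3, d_1 = (11 - 3^2)/1 = 2/1 = 2, a_1 = floor((3 + 3)/2) = 3.
  m_2 = 2*3 - 3 = 3, d_2 = (11 - 3^2)/2 = 2/2 = 1, a_2 = floor((3 + 3)/1) = 6.
  m_3 = 1*6 - 3 = 3, d_3 = (11 - 3^2)/1 = 2/1 = 2: (m_3, d_3) = (m_1, d_1) = (3, 2), so from here the quotients repeat a_1, a_2; the period length is 2.
Hence the expansion of sqrt(11) is a_0 = 3 followed by the repeating block 3, 6 (period 2).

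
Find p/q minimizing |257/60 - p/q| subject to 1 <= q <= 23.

30/7

Expand x = 257/60 as a continued fraction with the Euclidean algorithm:
  257 = 4*60 + 17, so a_0 = 4.
  60 = 3*17 + 9, so a_1 = 3.
  17 = 1*9 + 8, so a_2 = 1.
  9 = 1*8 + 1, so a_3 = 1.
  8 = 8*1 + 0, so a_4 = 8.
so x = [4; 3, 1, 1, 8].
Convergents (p_i = a_i*p_{i-1} + p_{i-2}, q_i = a_i*q_{i-1} + q_{i-2} with p_{-2}=0, p_{-1}=1, q_{-2}=1, q_{-1}=0), until the denominator exceeds 23:
  i=0: a_0=4, p_0 = 4*1 + 0 = 4, q_0 = 4*0 + 1 = 1.
  i=1: a_1=3, p_1 = 3*4 + 1 = 13, q_1 = 3*1 + 0 = 3.
  i=2: a_2=1, p_2 = 1*13 + 4 = 17, q_2 = 1*3 + 1 = 4.
  i=3: a_3=1, p_3 = 1*17 + 13 = 30, q_3 = 1*4 + 3 = 7.
  i=4: a_4=8, p_4 = 8*30 + 17 = 257, q_4 = 8*7 + 4 = 60.
q_4 = 60 > 23, so the last convergent with denominator <= 23 is p_3/q_3 = 30/7.
The closest fraction with denominator <= 23 is either p_3/q_3 or the intermediate fraction (k*p_3 + p_2)/(k*q_3 + q_2) with the largest k >= 1 whose denominator stays <= 23; these approach x as k grows, and every other convergent or intermediate fraction in range is farther away.
Largest k: floor((23 - q_2)/q_3) = floor((23 - 4)/7) = 2.
That gives (2*30 + 17)/(2*7 + 4) = 77/18.
Compare the errors: |x - 30/7| = |257*7 - 30*60|/(60*7) = 1/420, and |x - 77/18| = |257*18 - 77*60|/(60*18) = 6/1080.
Cross-multiplying, 1*1080 = 1080 < 2520 = 6*420, so 1/420 is smaller: the convergent 30/7 is closer to x than 77/18.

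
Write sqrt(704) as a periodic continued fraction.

[26; (1, 1, 7, 13, 7, 1, 1, 52)]

Write x_i = (sqrt(704) + m_i)/d_i with (m_0, d_0) = (0, 1). a_0 = floor(sqrt(704)) = 26, since 26^2 = 676 <= 704 < 729 = 27^2.
Iterate m_{i+1} = d_i*a_i - m_i, d_{i+1} = (704 - m_{i+1}^2)/d_i, a_{i+1} = floor((a_0 + m_{i+1})/d_{i+1}):
  m_1 = 1*26 - 0 = 26, d_1 = (704 - 26^2)/1 = 28/1 = 28, a_1 = floor((26 + 26)/28) = 1.
  m_2 = 28*1 - 26 = 2, d_2 = (704 - 2^2)/28 = 700/28 = 25, a_2 = floor((26 + 2)/25) = 1.
  m_3 = 25*1 - 2 = 23, d_3 = (704 - 23^2)/25 = 175/25 = 7, a_3 = floor((26 + 23)/7) = 7.
  m_4 = 7*7 - 23 = 26, d_4 = (704 - 26^2)/7 = 28/7 = 4, a_4 = floor((26 + 26)/4) = 13.
  m_5 = 4*13 - 26 = 26, d_5 = (704 - 26^2)/4 = 28/4 = 7, a_5 = floor((26 + 26)/7) = 7.
  m_6 = 7*7 - 26 = 23, d_6 = (704 - 23^2)/7 = 175/7 = 25, a_6 = floor((26 + 23)/25) = 1.
  m_7 = 25*1 - 23 = 2, d_7 = (704 - 2^2)/25 = 700/25 = 28, a_7 = floor((26 + 2)/28) = 1.
  m_8 = 28*1 - 2 = 26, d_8 = (704 - 26^2)/28 = 28/28 = 1, a_8 = floor((26 + 26)/1) = 52.
  m_9 = 1*52 - 26 = 26, d_9 = (704 - 26^2)/1 = 28/1 = 28: (m_9, d_9) = (m_1, d_1) = (26, 28), so from here the quotients repeat a_1, ..., a_8; the period length is 8.
Hence the expansion of sqrt(704) is a_0 = 26 followed by the repeating block 1, 1, 7, 13, 7, 1, 1, 52 (period 8).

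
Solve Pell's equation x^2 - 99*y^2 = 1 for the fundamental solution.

(x, y) = (10, 1)

First expand sqrt(99) as a continued fraction. With x_i = (sqrt(99) + m_i)/d_i and (m_0, d_0) = (0, 1): a_0 = floor(sqrt(99)) = 9, since 9^2 = 81 <= 99 < 100 = 10^2.
Iterate m_{i+1} = d_i*a_i - m_i, d_{i+1} = (99 - m_{i+1}^2)/d_i, a_{i+1} = floor((a_0 + m_{i+1})/d_{i+1}):
  m_1 = 1*9 - 0 = 9, d_1 = (99 - 9^2)/1 = 18/1 = 18, a_1 = floor((9 + 9)/18) = 1.
  m_2 = 18*1 - 9 = 9, d_2 = (99 - 9^2)/18 = 18/18 = 1, a_2 = floor((9 + 9)/1) = 18.
  m_3 = 1*18 - 9 = 9, d_3 = (99 - 9^2)/1 = 18/1 = 18: (m_3, d_3) = (m_1, d_1) = (9, 18), so from here the quotients repeat a_1, a_2; the period length is 2.
So sqrt(99) = [9; (1, 18)] with period length k = 2.
k is even, so the fundamental solution of x^2 - 99y^2 = 1 is (p_{k-1}, q_{k-1}) = (p_1, q_1); compute convergents through index 1.
Convergents (p_i = a_i*p_{i-1} + p_{i-2}, q_i = a_i*q_{i-1} + q_{i-2} with p_{-2}=0, p_{-1}=1, q_{-2}=1, q_{-1}=0):
  i=0: a_0=9, p_0 = 9*1 + 0 = 9, q_0 = 9*0 + 1 = 1.
  i=1: a_1=1, p_1 = 1*9 + 1 = 10, q_1 = 1*1 + 0 = 1.
Check: 10^2 - 99*1^2 = 100 - 99 = 1, so (x, y) = (10, 1) solves the equation, and by the theorem it is the least positive solution.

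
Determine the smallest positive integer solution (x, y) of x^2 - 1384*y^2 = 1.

First expand sqrt(1384) as a continued fraction. With x_i = (sqrt(1384) + m_i)/d_i and (m_0, d_0) = (0, 1): a_0 = floor(sqrt(1384)) = 37, since 37^2 = 1369 <= 1384 < 1444 = 38^2.
Iterate m_{i+1} = d_i*a_i - m_i, d_{i+1} = (1384 - m_{i+1}^2)/d_i, a_{i+1} = floor((a_0 + m_{i+1})/d_{i+1}):
  m_1 = 1*37 - 0 = 37, d_1 = (1384 - 37^2)/1 = 15/1 = 15, a_1 = floor((37 + 37)/15) = 4.
  m_2 = 15*4 - 37 = 23, d_2 = (1384 - 23^2)/15 = 855/15 = 57, a_2 = floor((37 + 23)/57) = 1.
  m_3 = 57*1 - 23 = 34, d_3 = (1384 - 34^2)/57 = 228/57 = 4, a_3 = floor((37 + 34)/4) = 17.
  m_4 = 4*17 - 34 = 34, d_4 = (1384 - 34^2)/4 = 228/4 = 57, a_4 = floor((37 + 34)/57) = 1.
  m_5 = 57*1 - 34 = 23, d_5 = (1384 - 23^2)/57 = 855/57 = 15, a_5 = floor((37 + 23)/15) = 4.
  m_6 = 15*4 - 23 = 37, d_6 = (1384 - 37^2)/15 = 15/15 = 1, a_6 = floor((37 + 37)/1) = 74.
  m_7 = 1*74 - 37 = 37, d_7 = (1384 - 37^2)/1 = 15/1 = 15: (m_7, d_7) = (m_1, d_1) = (37, 15), so from here the quotients repeat a_1, ..., a_6; the period length is 6.
So sqrt(1384) = [37; (4, 1, 17, 1, 4, 74)] with period length k = 6.
k is even, so the fundamental solution of x^2 - 1384y^2 = 1 is (p_{k-1}, q_{k-1}) = (p_5, q_5); compute convergents through index 5.
Convergents (p_i = a_i*p_{i-1} + p_{i-2}, q_i = a_i*q_{i-1} + q_{i-2} with p_{-2}=0, p_{-1}=1, q_{-2}=1, q_{-1}=0):
  i=0: a_0=37, p_0 = 37*1 + 0 = 37, q_0 = 37*0 + 1 = 1.
  i=1: a_1=4, p_1 = 4*37 + 1 = 149, q_1 = 4*1 + 0 = 4.
  i=2: a_2=1, p_2 = 1*149 + 37 = 186, q_2 = 1*4 + 1 = 5.
  i=3: a_3=17, p_3 = 17*186 + 149 = 3311, q_3 = 17*5 + 4 = 89.
  i=4: a_4=1, p_4 = 1*3311 + 186 = 3497, q_4 = 1*89 + 5 = 94.
  i=5: a_5=4, p_5 = 4*3497 + 3311 = 17299, q_5 = 4*94 + 89 = 465.
Check: 17299^2 - 1384*465^2 = 299255401 - 299255400 = 1, so (x, y) = (17299, 465) solves the equation, and by the theorem it is the least positive solution.

(x, y) = (17299, 465)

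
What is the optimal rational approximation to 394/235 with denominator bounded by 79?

57/34

Expand x = 394/235 as a continued fraction with the Euclidean algorithm:
  394 = 1*235 + 159, so a_0 = 1.
  235 = 1*159 + 76, so a_1 = 1.
  159 = 2*76 + 7, so a_2 = 2.
  76 = 10*7 + 6, so a_3 = 10.
  7 = 1*6 + 1, so a_4 = 1.
  6 = 6*1 + 0, so a_5 = 6.
so x = [1; 1, 2, 10, 1, 6].
Convergents (p_i = a_i*p_{i-1} + p_{i-2}, q_i = a_i*q_{i-1} + q_{i-2} with p_{-2}=0, p_{-1}=1, q_{-2}=1, q_{-1}=0), until the denominator exceeds 79:
  i=0: a_0=1, p_0 = 1*1 + 0 = 1, q_0 = 1*0 + 1 = 1.
  i=1: a_1=1, p_1 = 1*1 + 1 = 2, q_1 = 1*1 + 0 = 1.
  i=2: a_2=2, p_2 = 2*2 + 1 = 5, q_2 = 2*1 + 1 = 3.
  i=3: a_3=10, p_3 = 10*5 + 2 = 52, q_3 = 10*3 + 1 = 31.
  i=4: a_4=1, p_4 = 1*52 + 5 = 57, q_4 = 1*31 + 3 = 34.
  i=5: a_5=6, p_5 = 6*57 + 52 = 394, q_5 = 6*34 + 31 = 235.
q_5 = 235 > 79, so the last convergent with denominator <= 79 is p_4/q_4 = 57/34.
The closest fraction with denominator <= 79 is either p_4/q_4 or the intermediate fraction (k*p_4 + p_3)/(k*q_4 + q_3) with the largest k >= 1 whose denominator stays <= 79; these approach x as k grows, and every other convergent or intermediate fraction in range is farther away.
Largest k: floor((79 - q_3)/q_4) = floor((79 - 31)/34) = 1.
That gives (1*57 + 52)/(1*34 + 31) = 109/65.
Compare the errors: |x - 57/34| = |394*34 - 57*235|/(235*34) = 1/7990, and |x - 109/65| = |394*65 - 109*235|/(235*65) = 5/15275.
Cross-multiplying, 1*15275 = 15275 < 39950 = 5*7990, so 1/7990 is smaller: the convergent 57/34 is closer to x than 109/65.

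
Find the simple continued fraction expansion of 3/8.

Run the Euclidean algorithm on 3 and 8; the successive quotients are the partial quotients a_0, a_1, ... (each step inverts the fractional part left over by the previous one):
  3 = 0*8 + 3, so a_0 = 0.
  8 = 2*3 + 2, so a_1 = 2.
  3 = 1*2 + 1, so a_2 = 1.
  2 = 2*1 + 0, so a_3 = 2.
The remainder reaches 0 after 4 divisions, so the expansion has 4 partial quotients, read off in order.

[0; 2, 1, 2]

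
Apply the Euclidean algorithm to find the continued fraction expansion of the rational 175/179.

[0; 1, 43, 1, 3]

Run the Euclidean algorithm on 175 and 179; the successive quotients are the partial quotients a_0, a_1, ... (each step inverts the fractional part left over by the previous one):
  175 = 0*179 + 175, so a_0 = 0.
  179 = 1*175 + 4, so a_1 = 1.
  175 = 43*4 + 3, so a_2 = 43.
  4 = 1*3 + 1, so a_3 = 1.
  3 = 3*1 + 0, so a_4 = 3.
The remainder reaches 0 after 5 divisions, so the expansion has 5 partial quotients, read off in order.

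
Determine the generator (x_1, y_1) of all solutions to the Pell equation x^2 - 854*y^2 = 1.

First expand sqrt(854) as a continued fraction. With x_i = (sqrt(854) + m_i)/d_i and (m_0, d_0) = (0, 1): a_0 = floor(sqrt(854)) = 29, since 29^2 = 841 <= 854 < 900 = 30^2.
Iterate m_{i+1} = d_i*a_i - m_i, d_{i+1} = (854 - m_{i+1}^2)/d_i, a_{i+1} = floor((a_0 + m_{i+1})/d_{i+1}):
  m_1 = 1*29 - 0 = 29, d_1 = (854 - 29^2)/1 = 13/1 = 13, a_1 = floor((29 + 29)/13) = 4.
  m_2 = 13*4 - 29 = 23, d_2 = (854 - 23^2)/13 = 325/13 = 25, a_2 = floor((29 + 23)/25) = 2.
  m_3 = 25*2 - 23 = 27, d_3 = (854 - 27^2)/25 = 125/25 = 5, a_3 = floor((29 + 27)/5) = 11.
  m_4 = 5*11 - 27 = 28, d_4 = (854 - 28^2)/5 = 70/5 = 14, a_4 = floor((29 + 28)/14) = 4.
  m_5 = 14*4 - 28 = 28, d_5 = (854 - 28^2)/14 = 70/14 = 5, a_5 = floor((29 + 28)/5) = 11.
  m_6 = 5*11 - 28 = 27, d_6 = (854 - 27^2)/5 = 125/5 = 25, a_6 = floor((29 + 27)/25) = 2.
  m_7 = 25*2 - 27 = 23, d_7 = (854 - 23^2)/25 = 325/25 = 13, a_7 = floor((29 + 23)/13) = 4.
  m_8 = 13*4 - 23 = 29, d_8 = (854 - 29^2)/13 = 13/13 = 1, a_8 = floor((29 + 29)/1) = 58.
  m_9 = 1*58 - 29 = 29, d_9 = (854 - 29^2)/1 = 13/1 = 13: (m_9, d_9) = (m_1, d_1) = (29, 13), so from here the quotients repeat a_1, ..., a_8; the period length is 8.
So sqrt(854) = [29; (4, 2, 11, 4, 11, 2, 4, 58)] with period length k = 8.
k is even, so the fundamental solution of x^2 - 854y^2 = 1 is (p_{k-1}, q_{k-1}) = (p_7, q_7); compute convergents through index 7.
Convergents (p_i = a_i*p_{i-1} + p_{i-2}, q_i = a_i*q_{i-1} + q_{i-2} with p_{-2}=0, p_{-1}=1, q_{-2}=1, q_{-1}=0):
  i=0: a_0=29, p_0 = 29*1 + 0 = 29, q_0 = 29*0 + 1 = 1.
  i=1: a_1=4, p_1 = 4*29 + 1 = 117, q_1 = 4*1 + 0 = 4.
  i=2: a_2=2, p_2 = 2*117 + 29 = 263, q_2 = 2*4 + 1 = 9.
  i=3: a_3=11, p_3 = 11*263 + 117 = 3010, q_3 = 11*9 + 4 = 103.
  i=4: a_4=4, p_4 = 4*3010 + 263 = 12303, q_4 = 4*103 + 9 = 421.
  i=5: a_5=11, p_5 = 11*12303 + 3010 = 138343, q_5 = 11*421 + 103 = 4734.
  i=6: a_6=2, p_6 = 2*138343 + 12303 = 288989, q_6 = 2*4734 + 421 = 9889.
  i=7: a_7=4, p_7 = 4*288989 + 138343 = 1294299, q_7 = 4*9889 + 4734 = 44290.
Check: 1294299^2 - 854*44290^2 = 1675209901401 - 1675209901400 = 1, so (x, y) = (1294299, 44290) solves the equation, and by the theorem it is the least positive solution.

(x, y) = (1294299, 44290)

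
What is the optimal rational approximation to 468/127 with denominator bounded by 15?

48/13

Expand x = 468/127 as a continued fraction with the Euclidean algorithm:
  468 = 3*127 + 87, so a_0 = 3.
  127 = 1*87 + 40, so a_1 = 1.
  87 = 2*40 + 7, so a_2 = 2.
  40 = 5*7 + 5, so a_3 = 5.
  7 = 1*5 + 2, so a_4 = 1.
  5 = 2*2 + 1, so a_5 = 2.
  2 = 2*1 + 0, so a_6 = 2.
so x = [3; 1, 2, 5, 1, 2, 2].
Convergents (p_i = a_i*p_{i-1} + p_{i-2}, q_i = a_i*q_{i-1} + q_{i-2} with p_{-2}=0, p_{-1}=1, q_{-2}=1, q_{-1}=0), until the denominator exceeds 15:
  i=0: a_0=3, p_0 = 3*1 + 0 = 3, q_0 = 3*0 + 1 = 1.
  i=1: a_1=1, p_1 = 1*3 + 1 = 4, q_1 = 1*1 + 0 = 1.
  i=2: a_2=2, p_2 = 2*4 + 3 = 11, q_2 = 2*1 + 1 = 3.
  i=3: a_3=5, p_3 = 5*11 + 4 = 59, q_3 = 5*3 + 1 = 16.
q_3 = 16 > 15, so the last convergent with denominator <= 15 is p_2/q_2 = 11/3.
The closest fraction with denominator <= 15 is either p_2/q_2 or the intermediate fraction (k*p_2 + p_1)/(k*q_2 + q_1) with the largest k >= 1 whose denominator stays <= 15; these approach x as k grows, and every other convergent or intermediate fraction in range is farther away.
Largest k: floor((15 - q_1)/q_2) = floor((15 - 1)/3) = 4.
That gives (4*11 + 4)/(4*3 + 1) = 48/13.
Compare the errors: |x - 11/3| = |468*3 - 11*127|/(127*3) = 7/381, and |x - 48/13| = |468*13 - 48*127|/(127*13) = 12/1651.
Cross-multiplying, 12*381 = 4572 < 11557 = 7*1651, so 12/1651 is smaller: the intermediate fraction 48/13 is closer to x than 11/3.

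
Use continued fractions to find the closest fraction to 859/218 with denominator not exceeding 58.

197/50

Expand x = 859/218 as a continued fraction with the Euclidean algorithm:
  859 = 3*218 + 205, so a_0 = 3.
  218 = 1*205 + 13, so a_1 = 1.
  205 = 15*13 + 10, so a_2 = 15.
  13 = 1*10 + 3, so a_3 = 1.
  10 = 3*3 + 1, so a_4 = 3.
  3 = 3*1 + 0, so a_5 = 3.
so x = [3; 1, 15, 1, 3, 3].
Convergents (p_i = a_i*p_{i-1} + p_{i-2}, q_i = a_i*q_{i-1} + q_{i-2} with p_{-2}=0, p_{-1}=1, q_{-2}=1, q_{-1}=0), until the denominator exceeds 58:
  i=0: a_0=3, p_0 = 3*1 + 0 = 3, q_0 = 3*0 + 1 = 1.
  i=1: a_1=1, p_1 = 1*3 + 1 = 4, q_1 = 1*1 + 0 = 1.
  i=2: a_2=15, p_2 = 15*4 + 3 = 63, q_2 = 15*1 + 1 = 16.
  i=3: a_3=1, p_3 = 1*63 + 4 = 67, q_3 = 1*16 + 1 = 17.
  i=4: a_4=3, p_4 = 3*67 + 63 = 264, q_4 = 3*17 + 16 = 67.
q_4 = 67 > 58, so the last convergent with denominator <= 58 is p_3/q_3 = 67/17.
The closest fraction with denominator <= 58 is either p_3/q_3 or the intermediate fraction (k*p_3 + p_2)/(k*q_3 + q_2) with the largest k >= 1 whose denominator stays <= 58; these approach x as k grows, and every other convergent or intermediate fraction in range is farther away.
Largest k: floor((58 - q_2)/q_3) = floor((58 - 16)/17) = 2.
That gives (2*67 + 63)/(2*17 + 16) = 197/50.
Compare the errors: |x - 67/17| = |859*17 - 67*218|/(218*17) = 3/3706, and |x - 197/50| = |859*50 - 197*218|/(218*50) = 4/10900.
Cross-multiplying, 4*3706 = 14824 < 32700 = 3*10900, so 4/10900 is smaller: the intermediate fraction 197/50 is closer to x than 67/17.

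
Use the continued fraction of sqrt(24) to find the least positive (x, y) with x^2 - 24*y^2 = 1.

First expand sqrt(24) as a continued fraction. With x_i = (sqrt(24) + m_i)/d_i and (m_0, d_0) = (0, 1): a_0 = floor(sqrt(24)) = 4, since 4^2 = 16 <= 24 < 25 = 5^2.
Iterate m_{i+1} = d_i*a_i - m_i, d_{i+1} = (24 - m_{i+1}^2)/d_i, a_{i+1} = floor((a_0 + m_{i+1})/d_{i+1}):
  m_1 = 1*4 - 0 = 4, d_1 = (24 - 4^2)/1 = 8/1 = 8, a_1 = floor((4 + 4)/8) = 1.
  m_2 = 8*1 - 4 = 4, d_2 = (24 - 4^2)/8 = 8/8 = 1, a_2 = floor((4 + 4)/1) = 8.
  m_3 = 1*8 - 4 = 4, d_3 = (24 - 4^2)/1 = 8/1 = 8: (m_3, d_3) = (m_1, d_1) = (4, 8), so from here the quotients repeat a_1, a_2; the period length is 2.
So sqrt(24) = [4; (1, 8)] with period length k = 2.
k is even, so the fundamental solution of x^2 - 24y^2 = 1 is (p_{k-1}, q_{k-1}) = (p_1, q_1); compute convergents through index 1.
Convergents (p_i = a_i*p_{i-1} + p_{i-2}, q_i = a_i*q_{i-1} + q_{i-2} with p_{-2}=0, p_{-1}=1, q_{-2}=1, q_{-1}=0):
  i=0: a_0=4, p_0 = 4*1 + 0 = 4, q_0 = 4*0 + 1 = 1.
  i=1: a_1=1, p_1 = 1*4 + 1 = 5, q_1 = 1*1 + 0 = 1.
Check: 5^2 - 24*1^2 = 25 - 24 = 1, so (x, y) = (5, 1) solves the equation, and by the theorem it is the least positive solution.

(x, y) = (5, 1)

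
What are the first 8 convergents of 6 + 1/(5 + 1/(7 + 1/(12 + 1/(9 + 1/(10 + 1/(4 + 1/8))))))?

6/1, 31/5, 223/36, 2707/437, 24586/3969, 248567/40127, 1018854/164477, 8399399/1355943

Using the convergent recurrence p_i = a_i*p_{i-1} + p_{i-2}, q_i = a_i*q_{i-1} + q_{i-2} with p_{-2}=0, p_{-1}=1, q_{-2}=1, q_{-1}=0:
  i=0: a_0=6, p_0 = 6*1 + 0 = 6, q_0 = 6*0 + 1 = 1.
  i=1: a_1=5, p_1 = 5*6 + 1 = 31, q_1 = 5*1 + 0 = 5.
  i=2: a_2=7, p_2 = 7*31 + 6 = 223, q_2 = 7*5 + 1 = 36.
  i=3: a_3=12, p_3 = 12*223 + 31 = 2707, q_3 = 12*36 + 5 = 437.
  i=4: a_4=9, p_4 = 9*2707 + 223 = 24586, q_4 = 9*437 + 36 = 3969.
  i=5: a_5=10, p_5 = 10*24586 + 2707 = 248567, q_5 = 10*3969 + 437 = 40127.
  i=6: a_6=4, p_6 = 4*248567 + 24586 = 1018854, q_6 = 4*40127 + 3969 = 164477.
  i=7: a_7=8, p_7 = 8*1018854 + 248567 = 8399399, q_7 = 8*164477 + 40127 = 1355943.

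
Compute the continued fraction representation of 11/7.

[1; 1, 1, 3]

Run the Euclidean algorithm on 11 and 7; the successive quotients are the partial quotients a_0, a_1, ... (each step inverts the fractional part left over by the previous one):
  11 = 1*7 + 4, so a_0 = 1.
  7 = 1*4 + 3, so a_1 = 1.
  4 = 1*3 + 1, so a_2 = 1.
  3 = 3*1 + 0, so a_3 = 3.
The remainder reaches 0 after 4 divisions, so the expansion has 4 partial quotients, read off in order.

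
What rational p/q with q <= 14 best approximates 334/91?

11/3

Expand x = 334/91 as a continued fraction with the Euclidean algorithm:
  334 = 3*91 + 61, so a_0 = 3.
  91 = 1*61 + 30, so a_1 = 1.
  61 = 2*30 + 1, so a_2 = 2.
  30 = 30*1 + 0, so a_3 = 30.
so x = [3; 1, 2, 30].
Convergents (p_i = a_i*p_{i-1} + p_{i-2}, q_i = a_i*q_{i-1} + q_{i-2} with p_{-2}=0, p_{-1}=1, q_{-2}=1, q_{-1}=0), until the denominator exceeds 14:
  i=0: a_0=3, p_0 = 3*1 + 0 = 3, q_0 = 3*0 + 1 = 1.
  i=1: a_1=1, p_1 = 1*3 + 1 = 4, q_1 = 1*1 + 0 = 1.
  i=2: a_2=2, p_2 = 2*4 + 3 = 11, q_2 = 2*1 + 1 = 3.
  i=3: a_3=30, p_3 = 30*11 + 4 = 334, q_3 = 30*3 + 1 = 91.
q_3 = 91 > 14, so the last convergent with denominator <= 14 is p_2/q_2 = 11/3.
The closest fraction with denominator <= 14 is either p_2/q_2 or the intermediate fraction (k*p_2 + p_1)/(k*q_2 + q_1) with the largest k >= 1 whose denominator stays <= 14; these approach x as k grows, and every other convergent or intermediate fraction in range is farther away.
Largest k: floor((14 - q_1)/q_2) = floor((14 - 1)/3) = 4.
That gives (4*11 + 4)/(4*3 + 1) = 48/13.
Compare the errors: |x - 11/3| = |334*3 - 11*91|/(91*3) = 1/273, and |x - 48/13| = |334*13 - 48*91|/(91*13) = 26/1183.
Cross-multiplying, 1*1183 = 1183 < 7098 = 26*273, so 1/273 is smaller: the convergent 11/3 is closer to x than 48/13.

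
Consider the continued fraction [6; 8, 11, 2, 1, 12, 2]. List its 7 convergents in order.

Using the convergent recurrence p_i = a_i*p_{i-1} + p_{i-2}, q_i = a_i*q_{i-1} + q_{i-2} with p_{-2}=0, p_{-1}=1, q_{-2}=1, q_{-1}=0:
  i=0: a_0=6, p_0 = 6*1 + 0 = 6, q_0 = 6*0 + 1 = 1.
  i=1: a_1=8, p_1 = 8*6 + 1 = 49, q_1 = 8*1 + 0 = 8.
  i=2: a_2=11, p_2 = 11*49 + 6 = 545, q_2 = 11*8 + 1 = 89.
  i=3: a_3=2, p_3 = 2*545 + 49 = 1139, q_3 = 2*89 + 8 = 186.
  i=4: a_4=1, p_4 = 1*1139 + 545 = 1684, q_4 = 1*186 + 89 = 275.
  i=5: a_5=12, p_5 = 12*1684 + 1139 = 21347, q_5 = 12*275 + 186 = 3486.
  i=6: a_6=2, p_6 = 2*21347 + 1684 = 44378, q_6 = 2*3486 + 275 = 7247.

6/1, 49/8, 545/89, 1139/186, 1684/275, 21347/3486, 44378/7247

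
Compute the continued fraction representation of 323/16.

[20; 5, 3]

Run the Euclidean algorithm on 323 and 16; the successive quotients are the partial quotients a_0, a_1, ... (each step inverts the fractional part left over by the previous one):
  323 = 20*16 + 3, so a_0 = 20.
  16 = 5*3 + 1, so a_1 = 5.
  3 = 3*1 + 0, so a_2 = 3.
The remainder reaches 0 after 3 divisions, so the expansion has 3 partial quotients, read off in order.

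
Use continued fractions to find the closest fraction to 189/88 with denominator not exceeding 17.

15/7

Expand x = 189/88 as a continued fraction with the Euclidean algorithm:
  189 = 2*88 + 13, so a_0 = 2.
  88 = 6*13 + 10, so a_1 = 6.
  13 = 1*10 + 3, so a_2 = 1.
  10 = 3*3 + 1, so a_3 = 3.
  3 = 3*1 + 0, so a_4 = 3.
so x = [2; 6, 1, 3, 3].
Convergents (p_i = a_i*p_{i-1} + p_{i-2}, q_i = a_i*q_{i-1} + q_{i-2} with p_{-2}=0, p_{-1}=1, q_{-2}=1, q_{-1}=0), until the denominator exceeds 17:
  i=0: a_0=2, p_0 = 2*1 + 0 = 2, q_0 = 2*0 + 1 = 1.
  i=1: a_1=6, p_1 = 6*2 + 1 = 13, q_1 = 6*1 + 0 = 6.
  i=2: a_2=1, p_2 = 1*13 + 2 = 15, q_2 = 1*6 + 1 = 7.
  i=3: a_3=3, p_3 = 3*15 + 13 = 58, q_3 = 3*7 + 6 = 27.
q_3 = 27 > 17, so the last convergent with denominator <= 17 is p_2/q_2 = 15/7.
The closest fraction with denominator <= 17 is either p_2/q_2 or the intermediate fraction (k*p_2 + p_1)/(k*q_2 + q_1) with the largest k >= 1 whose denominator stays <= 17; these approach x as k grows, and every other convergent or intermediate fraction in range is farther away.
Largest k: floor((17 - q_1)/q_2) = floor((17 - 6)/7) = 1.
That gives (1*15 + 13)/(1*7 + 6) = 28/13.
Compare the errors: |x - 15/7| = |189*7 - 15*88|/(88*7) = 3/616, and |x - 28/13| = |189*13 - 28*88|/(88*13) = 7/1144.
Cross-multiplying, 3*1144 = 3432 < 4312 = 7*616, so 3/616 is smaller: the convergent 15/7 is closer to x than 28/13.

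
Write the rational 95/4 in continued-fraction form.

Run the Euclidean algorithm on 95 and 4; the successive quotients are the partial quotients a_0, a_1, ... (each step inverts the fractional part left over by the previous one):
  95 = 23*4 + 3, so a_0 = 23.
  4 = 1*3 + 1, so a_1 = 1.
  3 = 3*1 + 0, so a_2 = 3.
The remainder reaches 0 after 3 divisions, so the expansion has 3 partial quotients, read off in order.

[23; 1, 3]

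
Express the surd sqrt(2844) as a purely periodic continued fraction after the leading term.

Write x_i = (sqrt(2844) + m_i)/d_i with (m_0, d_0) = (0, 1). a_0 = floor(sqrt(2844)) = 53, since 53^2 = 2809 <= 2844 < 2916 = 54^2.
Iterate m_{i+1} = d_i*a_i - m_i, d_{i+1} = (2844 - m_{i+1}^2)/d_i, a_{i+1} = floor((a_0 + m_{i+1})/d_{i+1}):
  m_1 = 1*53 - 0 = 53, d_1 = (2844 - 53^2)/1 = 35/1 = 35, a_1 = floor((53 + 53)/35) = 3.
  m_2 = 35*3 - 53 = 52, d_2 = (2844 - 52^2)/35 = 140/35 = 4, a_2 = floor((53 + 52)/4) = 26.
  m_3 = 4*26 - 52 = 52, d_3 = (2844 - 52^2)/4 = 140/4 = 35, a_3 = floor((53 + 52)/35) = 3.
  m_4 = 35*3 - 52 = 53, d_4 = (2844 - 53^2)/35 = 35/35 = 1, a_4 = floor((53 + 53)/1) = 106.
  m_5 = 1*106 - 53 = 53, d_5 = (2844 - 53^2)/1 = 35/1 = 35: (m_5, d_5) = (m_1, d_1) = (53, 35), so from here the quotients repeat a_1, ..., a_4; the period length is 4.
Hence the expansion of sqrt(2844) is a_0 = 53 followed by the repeating block 3, 26, 3, 106 (period 4).

[53; (3, 26, 3, 106)]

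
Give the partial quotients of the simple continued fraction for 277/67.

Run the Euclidean algorithm on 277 and 67; the successive quotients are the partial quotients a_0, a_1, ... (each step inverts the fractional part left over by the previous one):
  277 = 4*67 + 9, so a_0 = 4.
  67 = 7*9 + 4, so a_1 = 7.
  9 = 2*4 + 1, so a_2 = 2.
  4 = 4*1 + 0, so a_3 = 4.
The remainder reaches 0 after 4 divisions, so the expansion has 4 partial quotients, read off in order.

[4; 7, 2, 4]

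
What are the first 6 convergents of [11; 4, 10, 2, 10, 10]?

11/1, 45/4, 461/41, 967/86, 10131/901, 102277/9096

Using the convergent recurrence p_i = a_i*p_{i-1} + p_{i-2}, q_i = a_i*q_{i-1} + q_{i-2} with p_{-2}=0, p_{-1}=1, q_{-2}=1, q_{-1}=0:
  i=0: a_0=11, p_0 = 11*1 + 0 = 11, q_0 = 11*0 + 1 = 1.
  i=1: a_1=4, p_1 = 4*11 + 1 = 45, q_1 = 4*1 + 0 = 4.
  i=2: a_2=10, p_2 = 10*45 + 11 = 461, q_2 = 10*4 + 1 = 41.
  i=3: a_3=2, p_3 = 2*461 + 45 = 967, q_3 = 2*41 + 4 = 86.
  i=4: a_4=10, p_4 = 10*967 + 461 = 10131, q_4 = 10*86 + 41 = 901.
  i=5: a_5=10, p_5 = 10*10131 + 967 = 102277, q_5 = 10*901 + 86 = 9096.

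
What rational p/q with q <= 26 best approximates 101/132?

13/17

Expand x = 101/132 as a continued fraction with the Euclidean algorithm:
  101 = 0*132 + 101, so a_0 = 0.
  132 = 1*101 + 31, so a_1 = 1.
  101 = 3*31 + 8, so a_2 = 3.
  31 = 3*8 + 7, so a_3 = 3.
  8 = 1*7 + 1, so a_4 = 1.
  7 = 7*1 + 0, so a_5 = 7.
so x = [0; 1, 3, 3, 1, 7].
Convergents (p_i = a_i*p_{i-1} + p_{i-2}, q_i = a_i*q_{i-1} + q_{i-2} with p_{-2}=0, p_{-1}=1, q_{-2}=1, q_{-1}=0), until the denominator exceeds 26:
  i=0: a_0=0, p_0 = 0*1 + 0 = 0, q_0 = 0*0 + 1 = 1.
  i=1: a_1=1, p_1 = 1*0 + 1 = 1, q_1 = 1*1 + 0 = 1.
  i=2: a_2=3, p_2 = 3*1 + 0 = 3, q_2 = 3*1 + 1 = 4.
  i=3: a_3=3, p_3 = 3*3 + 1 = 10, q_3 = 3*4 + 1 = 13.
  i=4: a_4=1, p_4 = 1*10 + 3 = 13, q_4 = 1*13 + 4 = 17.
  i=5: a_5=7, p_5 = 7*13 + 10 = 101, q_5 = 7*17 + 13 = 132.
q_5 = 132 > 26, so the last convergent with denominator <= 26 is p_4/q_4 = 13/17.
The closest fraction with denominator <= 26 is either p_4/q_4 or the intermediate fraction (k*p_4 + p_3)/(k*q_4 + q_3) with the largest k >= 1 whose denominator stays <= 26; these approach x as k grows, and every other convergent or intermediate fraction in range is farther away.
Largest k: floor((26 - q_3)/q_4) = floor((26 - 13)/17) = 0.
Since k = 0, no intermediate fraction beyond p_4/q_4 has denominator <= 26, so the convergent 13/17 is the closest (its error is |101*17 - 13*132|/(132*17) = 1/2244).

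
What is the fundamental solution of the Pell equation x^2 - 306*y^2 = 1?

(x, y) = (35, 2)

First expand sqrt(306) as a continued fraction. With x_i = (sqrt(306) + m_i)/d_i and (m_0, d_0) = (0, 1): a_0 = floor(sqrt(306)) = 17, since 17^2 = 289 <= 306 < 324 = 18^2.
Iterate m_{i+1} = d_i*a_i - m_i, d_{i+1} = (306 - m_{i+1}^2)/d_i, a_{i+1} = floor((a_0 + m_{i+1})/d_{i+1}):
  m_1 = 1*17 - 0 = 17, d_1 = (306 - 17^2)/1 = 17/1 = 17, a_1 = floor((17 + 17)/17) = 2.
  m_2 = 17*2 - 17 = 17, d_2 = (306 - 17^2)/17 = 17/17 = 1, a_2 = floor((17 + 17)/1) = 34.
  m_3 = 1*34 - 17 = 17, d_3 = (306 - 17^2)/1 = 17/1 = 17: (m_3, d_3) = (m_1, d_1) = (17, 17), so from here the quotients repeat a_1, a_2; the period length is 2.
So sqrt(306) = [17; (2, 34)] with period length k = 2.
k is even, so the fundamental solution of x^2 - 306y^2 = 1 is (p_{k-1}, q_{k-1}) = (p_1, q_1); compute convergents through index 1.
Convergents (p_i = a_i*p_{i-1} + p_{i-2}, q_i = a_i*q_{i-1} + q_{i-2} with p_{-2}=0, p_{-1}=1, q_{-2}=1, q_{-1}=0):
  i=0: a_0=17, p_0 = 17*1 + 0 = 17, q_0 = 17*0 + 1 = 1.
  i=1: a_1=2, p_1 = 2*17 + 1 = 35, q_1 = 2*1 + 0 = 2.
Check: 35^2 - 306*2^2 = 1225 - 1224 = 1, so (x, y) = (35, 2) solves the equation, and by the theorem it is the least positive solution.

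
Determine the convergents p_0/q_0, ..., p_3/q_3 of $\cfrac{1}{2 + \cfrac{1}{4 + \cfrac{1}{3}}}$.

0/1, 1/2, 4/9, 13/29

Using the convergent recurrence p_i = a_i*p_{i-1} + p_{i-2}, q_i = a_i*q_{i-1} + q_{i-2} with p_{-2}=0, p_{-1}=1, q_{-2}=1, q_{-1}=0:
  i=0: a_0=0, p_0 = 0*1 + 0 = 0, q_0 = 0*0 + 1 = 1.
  i=1: a_1=2, p_1 = 2*0 + 1 = 1, q_1 = 2*1 + 0 = 2.
  i=2: a_2=4, p_2 = 4*1 + 0 = 4, q_2 = 4*2 + 1 = 9.
  i=3: a_3=3, p_3 = 3*4 + 1 = 13, q_3 = 3*9 + 2 = 29.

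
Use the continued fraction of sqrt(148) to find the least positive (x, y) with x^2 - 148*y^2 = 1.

First expand sqrt(148) as a continued fraction. With x_i = (sqrt(148) + m_i)/d_i and (m_0, d_0) = (0, 1): a_0 = floor(sqrt(148)) = 12, since 12^2 = 144 <= 148 < 169 = 13^2.
Iterate m_{i+1} = d_i*a_i - m_i, d_{i+1} = (148 - m_{i+1}^2)/d_i, a_{i+1} = floor((a_0 + m_{i+1})/d_{i+1}):
  m_1 = 1*12 - 0 = 12, d_1 = (148 - 12^2)/1 = 4/1 = 4, a_1 = floor((12 + 12)/4) = 6.
  m_2 = 4*6 - 12 = 12, d_2 = (148 - 12^2)/4 = 4/4 = 1, a_2 = floor((12 + 12)/1) = 24.
  m_3 = 1*24 - 12 = 12, d_3 = (148 - 12^2)/1 = 4/1 = 4: (m_3, d_3) = (m_1, d_1) = (12, 4), so from here the quotients repeat a_1, a_2; the period length is 2.
So sqrt(148) = [12; (6, 24)] with period length k = 2.
k is even, so the fundamental solution of x^2 - 148y^2 = 1 is (p_{k-1}, q_{k-1}) = (p_1, q_1); compute convergents through index 1.
Convergents (p_i = a_i*p_{i-1} + p_{i-2}, q_i = a_i*q_{i-1} + q_{i-2} with p_{-2}=0, p_{-1}=1, q_{-2}=1, q_{-1}=0):
  i=0: a_0=12, p_0 = 12*1 + 0 = 12, q_0 = 12*0 + 1 = 1.
  i=1: a_1=6, p_1 = 6*12 + 1 = 73, q_1 = 6*1 + 0 = 6.
Check: 73^2 - 148*6^2 = 5329 - 5328 = 1, so (x, y) = (73, 6) solves the equation, and by the theorem it is the least positive solution.

(x, y) = (73, 6)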